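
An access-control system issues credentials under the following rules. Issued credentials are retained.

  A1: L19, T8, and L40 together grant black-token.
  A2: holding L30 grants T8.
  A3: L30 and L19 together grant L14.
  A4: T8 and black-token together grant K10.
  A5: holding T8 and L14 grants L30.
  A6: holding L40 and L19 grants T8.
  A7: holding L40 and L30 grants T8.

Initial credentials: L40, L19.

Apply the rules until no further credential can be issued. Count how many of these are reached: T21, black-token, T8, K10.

Holding L40 and L19 grants T8 (A6).
Holding L19, T8, and L40 grants black-token (A1).
Holding T8 and black-token grants K10 (A4).
No rule produces T21, and it is not given.
black-token: reached.
T8: reached.
K10: reached.
Reached: black-token, T8, and K10 — 3 of the 4.

3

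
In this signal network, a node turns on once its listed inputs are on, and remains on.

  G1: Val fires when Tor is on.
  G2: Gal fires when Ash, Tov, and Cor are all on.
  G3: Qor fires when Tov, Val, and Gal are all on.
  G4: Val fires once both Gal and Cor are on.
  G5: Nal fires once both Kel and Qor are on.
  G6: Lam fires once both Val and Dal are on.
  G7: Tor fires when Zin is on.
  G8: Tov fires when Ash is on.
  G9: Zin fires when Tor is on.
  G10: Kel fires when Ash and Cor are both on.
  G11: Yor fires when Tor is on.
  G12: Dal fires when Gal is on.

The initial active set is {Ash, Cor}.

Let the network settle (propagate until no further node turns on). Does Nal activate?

Yes

Ash and Cor are on, so Kel fires (G10).
Ash is on, so Tov fires (G8).
Ash, Tov, and Cor are on, so Gal fires (G2).
G4: Gal and Cor on → Val on.
G3: Tov, Val, and Gal on → Qor on.
Kel and Qor are on, so Nal fires (G5).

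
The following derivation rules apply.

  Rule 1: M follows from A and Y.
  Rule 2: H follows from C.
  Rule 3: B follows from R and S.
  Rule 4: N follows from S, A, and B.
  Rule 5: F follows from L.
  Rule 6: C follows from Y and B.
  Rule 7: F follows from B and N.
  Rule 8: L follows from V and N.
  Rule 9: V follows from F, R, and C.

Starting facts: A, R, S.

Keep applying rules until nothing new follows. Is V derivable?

V would need F, R, and C (Rule 9), but C is never established.

No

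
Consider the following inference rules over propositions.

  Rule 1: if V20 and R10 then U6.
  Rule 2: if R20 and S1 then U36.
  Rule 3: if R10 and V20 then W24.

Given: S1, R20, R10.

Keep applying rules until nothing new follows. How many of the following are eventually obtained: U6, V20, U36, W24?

R20 and S1 hold, so U36 follows (Rule 2).
U6 would need V20 and R10 (Rule 1), but V20 is never established.
No rule produces V20, and it is not given.
U36: reached.
W24 would need R10 and V20 (Rule 3), but V20 is never established.
Reached: U36 — 1 of the 4.

1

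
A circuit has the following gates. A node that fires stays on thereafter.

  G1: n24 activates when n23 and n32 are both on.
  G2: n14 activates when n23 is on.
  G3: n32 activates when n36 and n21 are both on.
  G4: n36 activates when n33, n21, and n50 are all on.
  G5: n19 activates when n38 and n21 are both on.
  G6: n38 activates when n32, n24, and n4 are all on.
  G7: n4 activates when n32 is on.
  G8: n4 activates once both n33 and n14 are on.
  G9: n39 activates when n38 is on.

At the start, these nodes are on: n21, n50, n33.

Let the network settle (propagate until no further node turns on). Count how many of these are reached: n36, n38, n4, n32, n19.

3

G4: n33, n21, and n50 on → n36 on.
n36 and n21 are on, so n32 activates (G3).
n32 is on, so n4 activates (G7).
n36: reached.
n38 would need n32, n24, and n4 (G6), but n24 never turns on.
n4: reached.
n32: reached.
n19 would need n38 and n21 (G5), but n38 never turns on.
Reached: n36, n4, and n32 — 3 of the 5.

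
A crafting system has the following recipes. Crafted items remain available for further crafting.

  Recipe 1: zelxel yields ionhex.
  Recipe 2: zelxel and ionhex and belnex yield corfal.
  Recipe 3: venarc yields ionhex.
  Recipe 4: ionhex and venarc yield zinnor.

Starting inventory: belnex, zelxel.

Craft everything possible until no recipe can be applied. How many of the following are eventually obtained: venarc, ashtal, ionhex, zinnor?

1

Using Recipe 1, zelxel makes ionhex.
No rule produces venarc, and it is not given.
No rule produces ashtal, and it is not given.
ionhex: reached.
zinnor would need ionhex and venarc (Recipe 4), but venarc is never obtained.
Reached: ionhex — 1 of the 4.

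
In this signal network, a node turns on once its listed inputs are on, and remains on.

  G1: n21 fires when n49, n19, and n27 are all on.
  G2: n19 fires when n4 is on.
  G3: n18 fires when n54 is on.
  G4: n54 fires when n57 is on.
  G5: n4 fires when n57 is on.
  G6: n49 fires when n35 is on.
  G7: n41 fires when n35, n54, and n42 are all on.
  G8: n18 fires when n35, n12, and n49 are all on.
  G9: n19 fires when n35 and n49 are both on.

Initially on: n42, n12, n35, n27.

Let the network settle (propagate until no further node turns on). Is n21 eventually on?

G6: n35 on → n49 on.
G9: n35 and n49 on → n19 on.
G1: n49, n19, and n27 on → n21 on.

Yes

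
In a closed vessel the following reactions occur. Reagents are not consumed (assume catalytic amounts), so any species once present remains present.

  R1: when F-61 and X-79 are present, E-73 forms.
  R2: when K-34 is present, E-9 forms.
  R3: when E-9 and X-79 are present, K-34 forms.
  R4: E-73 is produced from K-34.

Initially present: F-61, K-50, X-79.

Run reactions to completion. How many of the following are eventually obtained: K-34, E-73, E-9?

1

F-61 and X-79 present → E-73 forms (R1).
K-34 would need E-9 and X-79 (R3), but E-9 never forms.
E-73: reached.
E-9 would need K-34 (R2), but K-34 never forms.
Reached: E-73 — 1 of the 3.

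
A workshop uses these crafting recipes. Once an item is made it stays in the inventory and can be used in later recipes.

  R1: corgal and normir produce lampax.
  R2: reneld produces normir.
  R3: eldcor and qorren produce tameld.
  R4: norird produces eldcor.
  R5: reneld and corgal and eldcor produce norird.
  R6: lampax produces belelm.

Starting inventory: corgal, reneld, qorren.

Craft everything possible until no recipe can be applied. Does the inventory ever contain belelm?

Yes

reneld → normir (R2).
corgal and normir → lampax (R1).
lampax → belelm (R6).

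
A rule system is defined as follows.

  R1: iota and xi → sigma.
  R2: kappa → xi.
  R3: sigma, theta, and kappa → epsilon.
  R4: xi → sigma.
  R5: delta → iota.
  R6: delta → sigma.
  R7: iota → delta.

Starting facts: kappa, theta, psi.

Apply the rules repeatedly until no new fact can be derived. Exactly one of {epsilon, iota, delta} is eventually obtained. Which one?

kappa holds, so xi follows (R2).
From xi, R4 gives sigma.
sigma, theta, and kappa hold, so epsilon follows (R3).
delta would need iota (R7), but iota is never established. iota would need delta (R5), but delta is never established.

epsilon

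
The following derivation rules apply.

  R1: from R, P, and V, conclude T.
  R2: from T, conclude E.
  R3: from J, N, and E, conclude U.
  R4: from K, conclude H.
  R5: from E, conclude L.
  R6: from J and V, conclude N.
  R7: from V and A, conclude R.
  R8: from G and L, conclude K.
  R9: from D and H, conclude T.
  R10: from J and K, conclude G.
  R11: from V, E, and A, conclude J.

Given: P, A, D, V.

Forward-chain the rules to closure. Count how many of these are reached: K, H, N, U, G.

2

V and A hold, so R follows (R7).
R, P, and V hold, so T follows (R1).
From T, R2 gives E.
V, E, and A hold, so J follows (R11).
From J and V, R6 gives N.
From J, N, and E, R3 gives U.
K would need G and L (R8), but G is never established.
H would need K (R4), but K is never established.
N: reached.
U: reached.
G would need J and K (R10), but K is never established.
Reached: N and U — 2 of the 5.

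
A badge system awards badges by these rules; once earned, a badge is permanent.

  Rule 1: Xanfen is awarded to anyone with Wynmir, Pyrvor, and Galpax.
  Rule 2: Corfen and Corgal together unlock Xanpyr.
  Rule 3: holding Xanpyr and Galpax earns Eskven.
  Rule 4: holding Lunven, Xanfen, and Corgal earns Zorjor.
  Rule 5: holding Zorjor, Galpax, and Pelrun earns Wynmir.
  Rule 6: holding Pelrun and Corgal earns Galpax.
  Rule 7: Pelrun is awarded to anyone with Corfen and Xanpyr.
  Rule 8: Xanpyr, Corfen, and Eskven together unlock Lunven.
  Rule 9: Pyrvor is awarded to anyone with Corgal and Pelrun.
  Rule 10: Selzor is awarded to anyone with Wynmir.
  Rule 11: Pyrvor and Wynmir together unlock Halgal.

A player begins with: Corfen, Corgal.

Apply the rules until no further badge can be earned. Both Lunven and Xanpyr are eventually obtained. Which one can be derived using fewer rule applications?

Xanpyr: With Corfen and Corgal, Xanpyr is earned (Rule 2). [1 rule application]
Lunven: With Corfen and Corgal, Xanpyr is earned (Rule 2). With Corfen and Xanpyr, Pelrun is earned (Rule 7). With Pelrun and Corgal, Galpax is earned (Rule 6). With Xanpyr and Galpax, Eskven is earned (Rule 3). With Xanpyr, Corfen, and Eskven, Lunven is earned (Rule 8). [5 rule applications]
Xanpyr needs fewer.

Xanpyr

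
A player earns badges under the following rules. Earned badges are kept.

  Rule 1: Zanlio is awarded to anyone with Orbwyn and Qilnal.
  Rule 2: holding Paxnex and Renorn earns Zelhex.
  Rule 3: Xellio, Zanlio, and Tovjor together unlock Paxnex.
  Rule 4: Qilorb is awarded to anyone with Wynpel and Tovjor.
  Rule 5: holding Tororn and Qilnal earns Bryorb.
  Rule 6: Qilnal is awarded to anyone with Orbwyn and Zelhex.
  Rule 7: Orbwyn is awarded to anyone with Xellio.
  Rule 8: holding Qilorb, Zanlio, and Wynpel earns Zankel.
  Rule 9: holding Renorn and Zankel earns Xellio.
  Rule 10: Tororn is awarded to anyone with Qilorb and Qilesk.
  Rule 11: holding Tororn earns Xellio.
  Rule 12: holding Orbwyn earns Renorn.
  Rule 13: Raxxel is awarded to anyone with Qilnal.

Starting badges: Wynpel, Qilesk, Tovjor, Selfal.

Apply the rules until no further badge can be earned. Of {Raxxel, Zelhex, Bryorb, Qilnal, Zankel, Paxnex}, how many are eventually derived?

Raxxel would need Qilnal (Rule 13), but Qilnal is never earned.
Zelhex would need Paxnex and Renorn (Rule 2), but Paxnex is never earned.
Bryorb would need Tororn and Qilnal (Rule 5), but Qilnal is never earned.
Qilnal would need Orbwyn and Zelhex (Rule 6), but Zelhex is never earned.
Zankel would need Qilorb, Zanlio, and Wynpel (Rule 8), but Zanlio is never earned.
Paxnex would need Xellio, Zanlio, and Tovjor (Rule 3), but Zanlio is never earned.
None of the 6 are reached.

0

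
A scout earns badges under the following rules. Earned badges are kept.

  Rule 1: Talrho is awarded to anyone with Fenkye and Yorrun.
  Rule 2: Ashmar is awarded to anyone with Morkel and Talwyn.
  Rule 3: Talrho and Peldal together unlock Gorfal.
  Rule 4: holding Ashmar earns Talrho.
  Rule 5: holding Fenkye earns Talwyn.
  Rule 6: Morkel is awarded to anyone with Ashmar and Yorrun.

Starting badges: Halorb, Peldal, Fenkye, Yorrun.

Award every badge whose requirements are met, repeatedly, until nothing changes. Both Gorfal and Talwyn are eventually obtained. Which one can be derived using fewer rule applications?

Talwyn

Talwyn: With Fenkye, Talwyn is earned (Rule 5). [1 rule application]
Gorfal: With Fenkye and Yorrun, Talrho is earned (Rule 1). With Talrho and Peldal, Gorfal is earned (Rule 3). [2 rule applications]
Talwyn needs fewer.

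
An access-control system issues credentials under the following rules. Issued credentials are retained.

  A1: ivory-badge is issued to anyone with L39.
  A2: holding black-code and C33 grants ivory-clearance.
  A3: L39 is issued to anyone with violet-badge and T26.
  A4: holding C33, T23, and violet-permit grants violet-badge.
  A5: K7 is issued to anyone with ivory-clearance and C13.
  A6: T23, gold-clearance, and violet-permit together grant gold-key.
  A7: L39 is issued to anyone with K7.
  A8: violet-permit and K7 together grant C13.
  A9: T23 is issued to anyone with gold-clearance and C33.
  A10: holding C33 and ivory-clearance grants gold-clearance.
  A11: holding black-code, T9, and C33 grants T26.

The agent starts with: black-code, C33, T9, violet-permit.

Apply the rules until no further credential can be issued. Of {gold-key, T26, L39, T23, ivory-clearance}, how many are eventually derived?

5

Holding black-code and C33 grants ivory-clearance (A2).
Holding black-code, T9, and C33 grants T26 (A11).
Holding C33 and ivory-clearance grants gold-clearance (A10).
Holding gold-clearance and C33 grants T23 (A9).
Holding C33, T23, and violet-permit grants violet-badge (A4).
Holding T23, gold-clearance, and violet-permit grants gold-key (A6).
Holding violet-badge and T26 grants L39 (A3).
gold-key: reached.
T26: reached.
L39: reached.
T23: reached.
ivory-clearance: reached.
All 5 are reached.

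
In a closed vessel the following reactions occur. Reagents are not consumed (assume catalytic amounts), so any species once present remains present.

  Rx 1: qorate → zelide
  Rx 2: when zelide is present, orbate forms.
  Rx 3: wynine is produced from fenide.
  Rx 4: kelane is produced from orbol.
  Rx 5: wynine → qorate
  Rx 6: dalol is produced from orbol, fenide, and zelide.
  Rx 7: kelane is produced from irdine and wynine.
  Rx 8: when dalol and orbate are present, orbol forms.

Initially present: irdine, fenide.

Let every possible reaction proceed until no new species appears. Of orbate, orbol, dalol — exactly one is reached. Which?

fenide present → wynine forms (Rx 3).
wynine present → qorate forms (Rx 5).
qorate present → zelide forms (Rx 1).
zelide present → orbate forms (Rx 2).
dalol would need orbol, fenide, and zelide (Rx 6), but orbol never forms. orbol would need dalol and orbate (Rx 8), but dalol never forms.

orbate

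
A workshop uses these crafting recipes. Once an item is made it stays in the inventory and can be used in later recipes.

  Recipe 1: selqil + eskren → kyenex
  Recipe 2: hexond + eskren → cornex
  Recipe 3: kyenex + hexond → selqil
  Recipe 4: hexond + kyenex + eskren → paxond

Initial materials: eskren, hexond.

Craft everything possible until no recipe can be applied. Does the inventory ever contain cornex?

Using Recipe 2, hexond and eskren make cornex.

Yes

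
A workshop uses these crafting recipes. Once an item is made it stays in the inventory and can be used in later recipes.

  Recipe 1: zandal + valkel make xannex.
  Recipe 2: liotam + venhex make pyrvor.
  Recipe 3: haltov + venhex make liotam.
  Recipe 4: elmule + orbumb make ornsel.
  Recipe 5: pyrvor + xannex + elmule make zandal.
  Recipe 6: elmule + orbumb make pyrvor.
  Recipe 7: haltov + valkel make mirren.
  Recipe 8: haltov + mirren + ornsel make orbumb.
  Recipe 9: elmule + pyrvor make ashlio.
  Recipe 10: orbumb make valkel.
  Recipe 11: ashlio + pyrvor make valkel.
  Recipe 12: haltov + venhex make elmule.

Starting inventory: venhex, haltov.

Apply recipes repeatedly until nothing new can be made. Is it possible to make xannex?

No

xannex would need zandal and valkel (Recipe 1), but zandal is never obtained.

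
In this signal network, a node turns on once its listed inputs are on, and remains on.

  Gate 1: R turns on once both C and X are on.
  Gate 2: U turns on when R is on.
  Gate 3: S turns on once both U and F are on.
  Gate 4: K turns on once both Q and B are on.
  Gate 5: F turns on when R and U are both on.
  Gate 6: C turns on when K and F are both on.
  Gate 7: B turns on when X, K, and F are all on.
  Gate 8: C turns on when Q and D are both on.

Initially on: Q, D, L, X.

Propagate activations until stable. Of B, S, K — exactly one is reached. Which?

S

Q and D are on, so C turns on (Gate 8).
C and X are on, so R turns on (Gate 1).
R is on, so U turns on (Gate 2).
Gate 5: R and U on → F on.
Gate 3: U and F on → S on.
B would need X, K, and F (Gate 7), but K never turns on. K would need Q and B (Gate 4), but B never turns on.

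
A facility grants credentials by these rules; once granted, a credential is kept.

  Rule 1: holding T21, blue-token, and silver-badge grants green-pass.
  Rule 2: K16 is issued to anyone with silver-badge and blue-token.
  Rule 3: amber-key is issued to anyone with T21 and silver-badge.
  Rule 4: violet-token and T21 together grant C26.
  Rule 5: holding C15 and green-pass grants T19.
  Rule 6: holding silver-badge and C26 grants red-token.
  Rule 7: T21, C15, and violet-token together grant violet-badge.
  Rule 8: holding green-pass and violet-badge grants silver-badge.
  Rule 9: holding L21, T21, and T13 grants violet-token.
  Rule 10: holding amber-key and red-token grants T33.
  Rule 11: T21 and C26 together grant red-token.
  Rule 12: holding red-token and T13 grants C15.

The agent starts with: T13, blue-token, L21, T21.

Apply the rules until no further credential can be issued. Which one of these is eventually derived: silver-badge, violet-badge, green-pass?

Holding L21, T21, and T13 grants violet-token (Rule 9).
Holding violet-token and T21 grants C26 (Rule 4).
Holding T21 and C26 grants red-token (Rule 11).
Holding red-token and T13 grants C15 (Rule 12).
Holding T21, C15, and violet-token grants violet-badge (Rule 7).
silver-badge would need green-pass and violet-badge (Rule 8), but green-pass is never granted. green-pass would need T21, blue-token, and silver-badge (Rule 1), but silver-badge is never granted.

violet-badge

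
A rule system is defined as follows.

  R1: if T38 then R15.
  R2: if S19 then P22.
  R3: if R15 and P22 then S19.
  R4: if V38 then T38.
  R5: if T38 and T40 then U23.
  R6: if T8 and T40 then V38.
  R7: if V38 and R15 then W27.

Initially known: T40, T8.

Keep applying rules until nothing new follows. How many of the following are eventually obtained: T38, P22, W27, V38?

3

From T8 and T40, R6 gives V38.
V38 holds, so T38 follows (R4).
T38 holds, so R15 follows (R1).
From V38 and R15, R7 gives W27.
T38: reached.
P22 would need S19 (R2), but S19 is never established.
W27: reached.
V38: reached.
Reached: T38, W27, and V38 — 3 of the 4.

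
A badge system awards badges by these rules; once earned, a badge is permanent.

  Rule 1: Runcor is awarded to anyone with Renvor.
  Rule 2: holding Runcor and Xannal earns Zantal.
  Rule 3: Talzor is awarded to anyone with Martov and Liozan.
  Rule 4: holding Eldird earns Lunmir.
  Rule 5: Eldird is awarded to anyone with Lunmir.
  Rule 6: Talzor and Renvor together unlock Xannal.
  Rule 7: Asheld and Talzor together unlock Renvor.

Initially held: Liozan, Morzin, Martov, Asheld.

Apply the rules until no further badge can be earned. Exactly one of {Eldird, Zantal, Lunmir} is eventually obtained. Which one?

Zantal

With Martov and Liozan, Talzor is earned (Rule 3).
With Asheld and Talzor, Renvor is earned (Rule 7).
With Talzor and Renvor, Xannal is earned (Rule 6).
With Renvor, Runcor is earned (Rule 1).
With Runcor and Xannal, Zantal is earned (Rule 2).
Eldird would need Lunmir (Rule 5), but Lunmir is never earned. Lunmir would need Eldird (Rule 4), but Eldird is never earned.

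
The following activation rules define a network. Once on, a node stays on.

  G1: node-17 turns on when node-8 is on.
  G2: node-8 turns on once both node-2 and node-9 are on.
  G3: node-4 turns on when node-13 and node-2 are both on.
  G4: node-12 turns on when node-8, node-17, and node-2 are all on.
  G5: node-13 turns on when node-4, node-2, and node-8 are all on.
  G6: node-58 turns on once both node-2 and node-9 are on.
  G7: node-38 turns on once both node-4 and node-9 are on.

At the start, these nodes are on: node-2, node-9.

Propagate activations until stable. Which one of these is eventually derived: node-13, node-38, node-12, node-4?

node-12

node-2 and node-9 are on, so node-8 turns on (G2).
G1: node-8 on → node-17 on.
G4: node-8, node-17, and node-2 on → node-12 on.
node-4 would need node-13 and node-2 (G3), but node-13 never turns on. node-38 would need node-4 and node-9 (G7), but node-4 never turns on. node-13 would need node-4, node-2, and node-8 (G5), but node-4 never turns on.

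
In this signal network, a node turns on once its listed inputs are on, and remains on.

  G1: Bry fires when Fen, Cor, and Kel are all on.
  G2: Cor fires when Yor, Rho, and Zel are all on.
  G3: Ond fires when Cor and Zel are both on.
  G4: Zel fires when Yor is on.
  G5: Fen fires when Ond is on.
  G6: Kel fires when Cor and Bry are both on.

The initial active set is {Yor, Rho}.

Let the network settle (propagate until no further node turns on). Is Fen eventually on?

Yes

G4: Yor on → Zel on.
Yor, Rho, and Zel are on, so Cor fires (G2).
G3: Cor and Zel on → Ond on.
Ond is on, so Fen fires (G5).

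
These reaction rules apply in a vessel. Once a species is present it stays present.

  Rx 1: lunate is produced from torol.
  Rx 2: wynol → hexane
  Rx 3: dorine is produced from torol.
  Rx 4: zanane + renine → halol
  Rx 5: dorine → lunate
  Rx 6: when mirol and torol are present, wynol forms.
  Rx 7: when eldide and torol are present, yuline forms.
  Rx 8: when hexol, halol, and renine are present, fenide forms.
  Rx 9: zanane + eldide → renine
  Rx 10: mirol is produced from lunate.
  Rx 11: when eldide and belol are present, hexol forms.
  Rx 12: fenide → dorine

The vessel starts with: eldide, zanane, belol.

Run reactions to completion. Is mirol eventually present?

eldide and belol present → hexol forms (Rx 11).
zanane and eldide present → renine forms (Rx 9).
zanane and renine present → halol forms (Rx 4).
hexol, halol, and renine present → fenide forms (Rx 8).
fenide present → dorine forms (Rx 12).
dorine present → lunate forms (Rx 5).
lunate present → mirol forms (Rx 10).

Yes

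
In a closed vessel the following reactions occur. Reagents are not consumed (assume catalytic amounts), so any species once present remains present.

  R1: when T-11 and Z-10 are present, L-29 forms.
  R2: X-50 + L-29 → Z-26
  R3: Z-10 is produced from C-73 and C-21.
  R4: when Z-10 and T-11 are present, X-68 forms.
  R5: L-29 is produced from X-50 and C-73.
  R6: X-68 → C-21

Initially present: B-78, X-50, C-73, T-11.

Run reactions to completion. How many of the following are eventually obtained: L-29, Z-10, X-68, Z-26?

X-50 and C-73 present → L-29 forms (R5).
X-50 and L-29 present → Z-26 forms (R2).
L-29: reached.
Z-10 would need C-73 and C-21 (R3), but C-21 never forms.
X-68 would need Z-10 and T-11 (R4), but Z-10 never forms.
Z-26: reached.
Reached: L-29 and Z-26 — 2 of the 4.

2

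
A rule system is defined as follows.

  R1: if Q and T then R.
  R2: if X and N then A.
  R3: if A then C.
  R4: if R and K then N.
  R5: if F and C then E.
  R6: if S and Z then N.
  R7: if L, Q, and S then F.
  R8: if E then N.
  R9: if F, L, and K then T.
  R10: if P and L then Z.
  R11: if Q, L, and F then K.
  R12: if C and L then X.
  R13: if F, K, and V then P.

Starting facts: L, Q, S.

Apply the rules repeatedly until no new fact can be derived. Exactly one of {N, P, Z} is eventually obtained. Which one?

N

L, Q, and S hold, so F follows (R7).
From Q, L, and F, R11 gives K.
From F, L, and K, R9 gives T.
Q and T hold, so R follows (R1).
R and K hold, so N follows (R4).
Z would need P and L (R10), but P is never established. P would need F, K, and V (R13), but V is never established.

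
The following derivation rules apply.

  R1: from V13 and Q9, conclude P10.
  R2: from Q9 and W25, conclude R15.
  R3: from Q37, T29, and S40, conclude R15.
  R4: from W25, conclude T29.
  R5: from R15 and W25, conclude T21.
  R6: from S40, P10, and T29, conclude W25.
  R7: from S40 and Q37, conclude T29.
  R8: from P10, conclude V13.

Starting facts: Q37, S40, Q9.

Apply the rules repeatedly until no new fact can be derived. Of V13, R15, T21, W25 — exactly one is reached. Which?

R15

S40 and Q37 hold, so T29 follows (R7).
Q37, T29, and S40 hold, so R15 follows (R3).
V13 would need P10 (R8), but P10 is never established. W25 would need S40, P10, and T29 (R6), but P10 is never established. T21 would need R15 and W25 (R5), but W25 is never established.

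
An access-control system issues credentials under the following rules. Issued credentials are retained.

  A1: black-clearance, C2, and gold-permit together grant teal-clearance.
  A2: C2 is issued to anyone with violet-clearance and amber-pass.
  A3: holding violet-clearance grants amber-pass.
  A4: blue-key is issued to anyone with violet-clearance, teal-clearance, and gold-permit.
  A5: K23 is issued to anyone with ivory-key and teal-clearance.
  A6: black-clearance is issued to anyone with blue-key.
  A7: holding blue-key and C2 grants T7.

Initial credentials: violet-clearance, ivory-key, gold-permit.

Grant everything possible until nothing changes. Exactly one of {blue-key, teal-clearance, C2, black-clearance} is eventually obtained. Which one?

Holding violet-clearance grants amber-pass (A3).
Holding violet-clearance and amber-pass grants C2 (A2).
blue-key would need violet-clearance, teal-clearance, and gold-permit (A4), but teal-clearance is never granted. black-clearance would need blue-key (A6), but blue-key is never granted. teal-clearance would need black-clearance, C2, and gold-permit (A1), but black-clearance is never granted.

C2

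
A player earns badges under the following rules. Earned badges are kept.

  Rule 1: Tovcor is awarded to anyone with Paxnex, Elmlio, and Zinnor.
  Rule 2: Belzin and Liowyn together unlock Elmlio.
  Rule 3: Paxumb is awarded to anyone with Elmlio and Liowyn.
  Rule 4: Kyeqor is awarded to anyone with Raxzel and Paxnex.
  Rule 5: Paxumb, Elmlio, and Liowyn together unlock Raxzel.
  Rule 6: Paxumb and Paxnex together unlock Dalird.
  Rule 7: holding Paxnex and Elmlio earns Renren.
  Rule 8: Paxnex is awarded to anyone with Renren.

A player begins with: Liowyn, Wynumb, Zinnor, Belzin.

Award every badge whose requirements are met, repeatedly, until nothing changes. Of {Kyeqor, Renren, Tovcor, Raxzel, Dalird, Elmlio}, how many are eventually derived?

With Belzin and Liowyn, Elmlio is earned (Rule 2).
With Elmlio and Liowyn, Paxumb is earned (Rule 3).
With Paxumb, Elmlio, and Liowyn, Raxzel is earned (Rule 5).
Kyeqor would need Raxzel and Paxnex (Rule 4), but Paxnex is never earned.
Renren would need Paxnex and Elmlio (Rule 7), but Paxnex is never earned.
Tovcor would need Paxnex, Elmlio, and Zinnor (Rule 1), but Paxnex is never earned.
Raxzel: reached.
Dalird would need Paxumb and Paxnex (Rule 6), but Paxnex is never earned.
Elmlio: reached.
Reached: Raxzel and Elmlio — 2 of the 6.

2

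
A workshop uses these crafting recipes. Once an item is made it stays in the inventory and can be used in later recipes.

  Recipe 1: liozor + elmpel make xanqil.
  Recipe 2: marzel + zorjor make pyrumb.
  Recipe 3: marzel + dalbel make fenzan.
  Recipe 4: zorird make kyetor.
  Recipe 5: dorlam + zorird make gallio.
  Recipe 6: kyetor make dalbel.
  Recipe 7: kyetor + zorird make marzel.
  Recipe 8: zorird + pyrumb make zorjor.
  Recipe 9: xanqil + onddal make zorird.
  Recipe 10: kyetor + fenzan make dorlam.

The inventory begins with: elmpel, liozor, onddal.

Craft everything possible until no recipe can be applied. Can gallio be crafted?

liozor + elmpel → xanqil (Recipe 1).
Using Recipe 9, xanqil and onddal make zorird.
Using Recipe 4, zorird makes kyetor.
Using Recipe 6, kyetor makes dalbel.
Using Recipe 7, kyetor and zorird make marzel.
Using Recipe 3, marzel and dalbel make fenzan.
kyetor + fenzan → dorlam (Recipe 10).
Using Recipe 5, dorlam and zorird make gallio.

Yes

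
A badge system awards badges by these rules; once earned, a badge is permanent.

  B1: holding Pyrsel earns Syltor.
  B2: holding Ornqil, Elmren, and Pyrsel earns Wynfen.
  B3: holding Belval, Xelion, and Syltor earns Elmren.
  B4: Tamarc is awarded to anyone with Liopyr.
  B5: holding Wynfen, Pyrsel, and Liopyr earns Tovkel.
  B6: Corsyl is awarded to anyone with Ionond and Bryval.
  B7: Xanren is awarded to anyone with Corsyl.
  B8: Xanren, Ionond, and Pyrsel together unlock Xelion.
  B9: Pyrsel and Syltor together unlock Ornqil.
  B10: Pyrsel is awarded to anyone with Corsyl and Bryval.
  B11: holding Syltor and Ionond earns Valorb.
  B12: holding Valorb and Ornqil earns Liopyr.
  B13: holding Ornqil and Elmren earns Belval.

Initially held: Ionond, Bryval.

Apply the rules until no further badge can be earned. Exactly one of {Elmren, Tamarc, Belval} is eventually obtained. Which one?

With Ionond and Bryval, Corsyl is earned (B6).
With Corsyl and Bryval, Pyrsel is earned (B10).
With Pyrsel, Syltor is earned (B1).
With Pyrsel and Syltor, Ornqil is earned (B9).
With Syltor and Ionond, Valorb is earned (B11).
With Valorb and Ornqil, Liopyr is earned (B12).
With Liopyr, Tamarc is earned (B4).
Elmren would need Belval, Xelion, and Syltor (B3), but Belval is never earned. Belval would need Ornqil and Elmren (B13), but Elmren is never earned.

Tamarc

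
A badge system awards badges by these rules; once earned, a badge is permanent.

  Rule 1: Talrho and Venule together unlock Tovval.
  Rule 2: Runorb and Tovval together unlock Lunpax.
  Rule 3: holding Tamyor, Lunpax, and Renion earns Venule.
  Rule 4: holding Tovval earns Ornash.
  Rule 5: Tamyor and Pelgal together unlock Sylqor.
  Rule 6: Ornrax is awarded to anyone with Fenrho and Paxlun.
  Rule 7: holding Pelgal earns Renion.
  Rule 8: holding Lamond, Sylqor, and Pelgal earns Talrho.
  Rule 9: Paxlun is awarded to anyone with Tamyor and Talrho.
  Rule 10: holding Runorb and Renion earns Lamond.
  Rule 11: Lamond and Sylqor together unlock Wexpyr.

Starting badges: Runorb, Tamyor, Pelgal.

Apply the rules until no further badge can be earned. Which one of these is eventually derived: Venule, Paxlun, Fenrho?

With Tamyor and Pelgal, Sylqor is earned (Rule 5).
With Pelgal, Renion is earned (Rule 7).
With Runorb and Renion, Lamond is earned (Rule 10).
With Lamond, Sylqor, and Pelgal, Talrho is earned (Rule 8).
With Tamyor and Talrho, Paxlun is earned (Rule 9).
No rule produces Fenrho, and it is not given. Venule would need Tamyor, Lunpax, and Renion (Rule 3), but Lunpax is never earned.

Paxlun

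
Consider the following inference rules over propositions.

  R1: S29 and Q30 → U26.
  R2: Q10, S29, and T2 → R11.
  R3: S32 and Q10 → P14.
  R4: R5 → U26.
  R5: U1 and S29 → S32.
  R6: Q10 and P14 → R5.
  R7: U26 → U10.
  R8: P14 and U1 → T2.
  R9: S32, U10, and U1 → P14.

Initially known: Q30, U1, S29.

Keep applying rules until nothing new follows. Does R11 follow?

R11 would need Q10, S29, and T2 (R2), but Q10 is never established.

No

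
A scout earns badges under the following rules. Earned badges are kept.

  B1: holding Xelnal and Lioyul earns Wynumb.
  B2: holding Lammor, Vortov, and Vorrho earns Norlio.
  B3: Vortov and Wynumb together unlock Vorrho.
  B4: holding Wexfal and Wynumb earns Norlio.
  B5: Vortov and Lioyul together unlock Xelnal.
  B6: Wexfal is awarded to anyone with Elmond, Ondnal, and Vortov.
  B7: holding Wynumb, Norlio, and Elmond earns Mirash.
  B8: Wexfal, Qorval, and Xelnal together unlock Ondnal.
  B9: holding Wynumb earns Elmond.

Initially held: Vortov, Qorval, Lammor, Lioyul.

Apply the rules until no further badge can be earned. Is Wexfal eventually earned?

Wexfal would need Elmond, Ondnal, and Vortov (B6), but Ondnal is never earned.

No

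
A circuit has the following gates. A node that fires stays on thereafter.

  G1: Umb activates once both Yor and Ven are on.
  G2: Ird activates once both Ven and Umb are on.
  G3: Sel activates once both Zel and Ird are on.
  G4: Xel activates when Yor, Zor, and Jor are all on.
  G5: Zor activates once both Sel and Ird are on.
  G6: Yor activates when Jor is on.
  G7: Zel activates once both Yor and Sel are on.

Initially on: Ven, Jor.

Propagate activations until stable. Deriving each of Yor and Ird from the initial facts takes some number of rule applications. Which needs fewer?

Yor: Jor is on, so Yor activates (G6). [1 rule application]
Ird: Jor is on, so Yor activates (G6). G1: Yor and Ven on → Umb on. G2: Ven and Umb on → Ird on. [3 rule applications]
Yor needs fewer.

Yor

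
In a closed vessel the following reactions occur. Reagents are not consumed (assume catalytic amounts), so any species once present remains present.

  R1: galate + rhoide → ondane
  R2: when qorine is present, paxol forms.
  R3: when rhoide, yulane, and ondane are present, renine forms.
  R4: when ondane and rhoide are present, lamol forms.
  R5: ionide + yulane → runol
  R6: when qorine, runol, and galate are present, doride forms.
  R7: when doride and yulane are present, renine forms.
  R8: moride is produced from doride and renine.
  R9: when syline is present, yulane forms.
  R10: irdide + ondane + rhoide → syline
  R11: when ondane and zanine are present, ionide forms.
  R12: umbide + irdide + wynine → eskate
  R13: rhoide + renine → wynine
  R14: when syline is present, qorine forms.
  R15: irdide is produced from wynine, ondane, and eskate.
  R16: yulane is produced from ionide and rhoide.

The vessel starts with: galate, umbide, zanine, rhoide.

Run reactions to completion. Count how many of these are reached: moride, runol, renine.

galate and rhoide present → ondane forms (R1).
ondane and zanine present → ionide forms (R11).
ionide and rhoide present → yulane forms (R16).
rhoide, yulane, and ondane present → renine forms (R3).
ionide and yulane present → runol forms (R5).
moride would need doride and renine (R8), but doride never forms.
runol: reached.
renine: reached.
Reached: runol and renine — 2 of the 3.

2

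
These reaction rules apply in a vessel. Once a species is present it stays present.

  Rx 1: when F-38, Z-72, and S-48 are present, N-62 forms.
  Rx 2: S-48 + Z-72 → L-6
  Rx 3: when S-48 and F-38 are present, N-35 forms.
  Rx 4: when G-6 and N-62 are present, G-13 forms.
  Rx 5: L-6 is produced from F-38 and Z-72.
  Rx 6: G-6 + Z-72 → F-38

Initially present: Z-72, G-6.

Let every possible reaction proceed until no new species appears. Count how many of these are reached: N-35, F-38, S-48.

G-6 and Z-72 present → F-38 forms (Rx 6).
N-35 would need S-48 and F-38 (Rx 3), but S-48 never forms.
F-38: reached.
No rule produces S-48, and it is not given.
Reached: F-38 — 1 of the 3.

1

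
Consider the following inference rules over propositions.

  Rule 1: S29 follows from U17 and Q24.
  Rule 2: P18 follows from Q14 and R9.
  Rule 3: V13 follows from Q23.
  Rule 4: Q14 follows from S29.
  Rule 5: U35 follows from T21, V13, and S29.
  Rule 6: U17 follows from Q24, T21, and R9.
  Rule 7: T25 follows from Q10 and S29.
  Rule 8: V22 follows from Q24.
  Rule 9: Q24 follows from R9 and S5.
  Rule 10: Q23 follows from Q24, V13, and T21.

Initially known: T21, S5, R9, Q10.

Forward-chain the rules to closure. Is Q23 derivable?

No

Q23 would need Q24, V13, and T21 (Rule 10), but V13 is never established.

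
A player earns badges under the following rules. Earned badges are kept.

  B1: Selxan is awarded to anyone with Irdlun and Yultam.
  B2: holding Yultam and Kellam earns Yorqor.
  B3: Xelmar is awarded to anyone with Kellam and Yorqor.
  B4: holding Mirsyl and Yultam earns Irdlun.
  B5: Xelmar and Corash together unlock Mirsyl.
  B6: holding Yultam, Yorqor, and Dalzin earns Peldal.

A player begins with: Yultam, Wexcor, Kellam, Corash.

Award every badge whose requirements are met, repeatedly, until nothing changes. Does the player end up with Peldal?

Peldal would need Yultam, Yorqor, and Dalzin (B6), but Dalzin is never earned.

No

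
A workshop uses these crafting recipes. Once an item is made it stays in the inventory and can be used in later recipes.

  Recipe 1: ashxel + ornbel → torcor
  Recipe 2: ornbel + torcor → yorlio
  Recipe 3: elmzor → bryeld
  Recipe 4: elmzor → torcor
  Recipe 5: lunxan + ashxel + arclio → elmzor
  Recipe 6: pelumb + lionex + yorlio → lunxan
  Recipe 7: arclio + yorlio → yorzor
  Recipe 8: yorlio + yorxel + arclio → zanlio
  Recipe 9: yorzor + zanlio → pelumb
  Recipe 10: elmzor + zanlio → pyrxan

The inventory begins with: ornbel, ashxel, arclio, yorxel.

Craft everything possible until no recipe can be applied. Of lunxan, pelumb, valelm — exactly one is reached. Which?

ashxel + ornbel → torcor (Recipe 1).
Using Recipe 2, ornbel and torcor make yorlio.
Using Recipe 7, arclio and yorlio make yorzor.
yorlio + yorxel + arclio → zanlio (Recipe 8).
yorzor + zanlio → pelumb (Recipe 9).
lunxan would need pelumb, lionex, and yorlio (Recipe 6), but lionex is never obtained. No rule produces valelm, and it is not given.

pelumb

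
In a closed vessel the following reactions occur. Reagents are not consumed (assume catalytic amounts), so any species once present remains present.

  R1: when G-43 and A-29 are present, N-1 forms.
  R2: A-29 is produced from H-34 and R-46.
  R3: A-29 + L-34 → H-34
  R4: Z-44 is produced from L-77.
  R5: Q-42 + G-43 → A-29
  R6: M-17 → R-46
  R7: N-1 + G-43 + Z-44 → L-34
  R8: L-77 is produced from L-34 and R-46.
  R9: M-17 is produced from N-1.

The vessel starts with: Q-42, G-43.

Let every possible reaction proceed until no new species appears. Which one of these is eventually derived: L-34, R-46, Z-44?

Q-42 and G-43 present → A-29 forms (R5).
G-43 and A-29 present → N-1 forms (R1).
N-1 present → M-17 forms (R9).
M-17 present → R-46 forms (R6).
L-34 would need N-1, G-43, and Z-44 (R7), but Z-44 never forms. Z-44 would need L-77 (R4), but L-77 never forms.

R-46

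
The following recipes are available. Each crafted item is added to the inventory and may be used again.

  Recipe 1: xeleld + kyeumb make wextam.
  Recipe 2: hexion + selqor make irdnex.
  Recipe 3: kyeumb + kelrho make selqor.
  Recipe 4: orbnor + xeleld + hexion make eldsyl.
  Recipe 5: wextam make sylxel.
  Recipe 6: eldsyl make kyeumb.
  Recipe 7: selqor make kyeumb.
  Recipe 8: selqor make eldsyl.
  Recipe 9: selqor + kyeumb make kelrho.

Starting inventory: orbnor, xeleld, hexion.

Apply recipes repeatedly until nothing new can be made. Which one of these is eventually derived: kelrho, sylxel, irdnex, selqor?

orbnor + xeleld + hexion → eldsyl (Recipe 4).
eldsyl → kyeumb (Recipe 6).
xeleld + kyeumb → wextam (Recipe 1).
wextam → sylxel (Recipe 5).
irdnex would need hexion and selqor (Recipe 2), but selqor is never obtained. selqor would need kyeumb and kelrho (Recipe 3), but kelrho is never obtained. kelrho would need selqor and kyeumb (Recipe 9), but selqor is never obtained.

sylxel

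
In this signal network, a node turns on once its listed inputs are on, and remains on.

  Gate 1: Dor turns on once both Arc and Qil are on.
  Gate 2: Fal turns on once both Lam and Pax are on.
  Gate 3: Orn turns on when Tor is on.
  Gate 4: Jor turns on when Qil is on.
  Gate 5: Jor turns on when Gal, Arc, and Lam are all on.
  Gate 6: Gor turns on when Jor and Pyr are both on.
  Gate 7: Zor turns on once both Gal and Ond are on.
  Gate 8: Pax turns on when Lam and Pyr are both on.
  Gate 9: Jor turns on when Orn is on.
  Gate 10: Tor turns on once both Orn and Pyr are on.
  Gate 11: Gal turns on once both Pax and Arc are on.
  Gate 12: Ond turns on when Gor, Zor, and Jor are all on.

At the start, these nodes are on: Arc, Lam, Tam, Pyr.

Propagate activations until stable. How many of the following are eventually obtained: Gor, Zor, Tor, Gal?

2

Gate 8: Lam and Pyr on → Pax on.
Pax and Arc are on, so Gal turns on (Gate 11).
Gal, Arc, and Lam are on, so Jor turns on (Gate 5).
Jor and Pyr are on, so Gor turns on (Gate 6).
Gor: reached.
Zor would need Gal and Ond (Gate 7), but Ond never turns on.
Tor would need Orn and Pyr (Gate 10), but Orn never turns on.
Gal: reached.
Reached: Gor and Gal — 2 of the 4.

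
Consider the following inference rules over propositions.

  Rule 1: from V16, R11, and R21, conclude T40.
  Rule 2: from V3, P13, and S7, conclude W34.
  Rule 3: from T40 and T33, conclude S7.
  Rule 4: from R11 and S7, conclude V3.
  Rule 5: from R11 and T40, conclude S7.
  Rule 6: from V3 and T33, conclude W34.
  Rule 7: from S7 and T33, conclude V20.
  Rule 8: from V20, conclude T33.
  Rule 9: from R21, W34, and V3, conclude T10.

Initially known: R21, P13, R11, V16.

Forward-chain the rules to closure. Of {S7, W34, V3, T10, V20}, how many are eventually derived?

V16, R11, and R21 hold, so T40 follows (Rule 1).
From R11 and T40, Rule 5 gives S7.
R11 and S7 hold, so V3 follows (Rule 4).
From V3, P13, and S7, Rule 2 gives W34.
R21, W34, and V3 hold, so T10 follows (Rule 9).
S7: reached.
W34: reached.
V3: reached.
T10: reached.
V20 would need S7 and T33 (Rule 7), but T33 is never established.
Reached: S7, W34, V3, and T10 — 4 of the 5.

4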